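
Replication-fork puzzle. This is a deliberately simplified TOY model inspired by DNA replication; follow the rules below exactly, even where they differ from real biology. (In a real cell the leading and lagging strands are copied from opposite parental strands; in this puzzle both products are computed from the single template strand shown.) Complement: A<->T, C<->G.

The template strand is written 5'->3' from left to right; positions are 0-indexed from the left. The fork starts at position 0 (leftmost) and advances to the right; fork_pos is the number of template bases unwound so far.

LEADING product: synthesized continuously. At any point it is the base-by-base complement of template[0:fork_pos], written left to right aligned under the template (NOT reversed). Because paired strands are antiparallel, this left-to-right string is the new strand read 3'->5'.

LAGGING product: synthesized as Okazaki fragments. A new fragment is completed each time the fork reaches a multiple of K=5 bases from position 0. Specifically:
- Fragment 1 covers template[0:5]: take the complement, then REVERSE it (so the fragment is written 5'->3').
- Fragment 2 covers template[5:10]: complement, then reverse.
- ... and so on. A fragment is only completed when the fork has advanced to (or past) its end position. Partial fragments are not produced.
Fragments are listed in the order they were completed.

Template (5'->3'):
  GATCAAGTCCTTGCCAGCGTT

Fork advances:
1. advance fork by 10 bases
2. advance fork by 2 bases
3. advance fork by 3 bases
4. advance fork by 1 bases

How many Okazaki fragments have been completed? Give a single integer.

Answer: 3

Derivation:
Step 1: advance 10 -> fork_pos = 0 + 10 = 10. Reached multiple(s) of 5: 5, 10 -> fragments 1-2 completed (2 total).
Step 2: advance 2 -> fork_pos = 10 + 2 = 12. Next multiple of 5 is 15 (not reached); still 2 fragment(s).
Step 3: advance 3 -> fork_pos = 12 + 3 = 15. Reached multiple(s) of 5: 15 -> fragment 3 completed (3 total).
Step 4: advance 1 -> fork_pos = 15 + 1 = 16. Next multiple of 5 is 20 (not reached); still 3 fragment(s).
Check: final fork_pos = 16; the multiples of 5 that are <= 16 are 5..15 -> 16 // 5 = 3 completed fragment(s).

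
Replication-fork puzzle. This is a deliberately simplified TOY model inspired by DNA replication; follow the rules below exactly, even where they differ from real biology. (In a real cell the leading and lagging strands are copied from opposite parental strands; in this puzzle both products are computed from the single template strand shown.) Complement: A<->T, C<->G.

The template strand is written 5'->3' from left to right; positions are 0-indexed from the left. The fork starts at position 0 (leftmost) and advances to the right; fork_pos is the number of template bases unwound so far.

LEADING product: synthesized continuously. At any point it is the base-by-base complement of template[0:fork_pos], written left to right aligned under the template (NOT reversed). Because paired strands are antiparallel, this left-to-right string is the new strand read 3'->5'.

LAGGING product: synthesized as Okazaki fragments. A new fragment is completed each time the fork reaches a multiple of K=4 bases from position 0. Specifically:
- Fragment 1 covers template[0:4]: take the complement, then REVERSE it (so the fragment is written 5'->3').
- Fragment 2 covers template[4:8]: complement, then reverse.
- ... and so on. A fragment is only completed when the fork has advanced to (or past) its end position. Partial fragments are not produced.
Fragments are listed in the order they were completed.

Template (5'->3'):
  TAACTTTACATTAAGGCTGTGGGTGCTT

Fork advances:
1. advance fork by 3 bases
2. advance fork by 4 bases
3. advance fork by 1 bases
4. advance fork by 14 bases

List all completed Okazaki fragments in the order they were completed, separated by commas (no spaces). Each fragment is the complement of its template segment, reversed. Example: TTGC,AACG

Answer: GTTA,TAAA,AATG,CCTT,ACAG

Derivation:
Step 1: advance 3 -> fork_pos = 0 + 3 = 3. Next multiple of 4 is 4 (not reached); still 0 fragment(s).
Step 2: advance 4 -> fork_pos = 3 + 4 = 7. Reached multiple(s) of 4: 4 -> fragment 1 completed (1 total).
Step 3: advance 1 -> fork_pos = 7 + 1 = 8. Reached multiple(s) of 4: 8 -> fragment 2 completed (2 total).
Step 4: advance 14 -> fork_pos = 8 + 14 = 22. Reached multiple(s) of 4: 12, 16, 20 -> fragments 3-5 completed (5 total).
Final fork_pos = 22, so 5 fragment(s) are complete. Build each: template segment -> complement -> reverse.
Fragment 1: template[0:4] = TAAC -> complement ATTG -> reversed GTTA
Fragment 2: template[4:8] = TTTA -> complement AAAT -> reversed TAAA
Fragment 3: template[8:12] = CATT -> complement GTAA -> reversed AATG
Fragment 4: template[12:16] = AAGG -> complement TTCC -> reversed CCTT
Fragment 5: template[16:20] = CTGT -> complement GACA -> reversed ACAG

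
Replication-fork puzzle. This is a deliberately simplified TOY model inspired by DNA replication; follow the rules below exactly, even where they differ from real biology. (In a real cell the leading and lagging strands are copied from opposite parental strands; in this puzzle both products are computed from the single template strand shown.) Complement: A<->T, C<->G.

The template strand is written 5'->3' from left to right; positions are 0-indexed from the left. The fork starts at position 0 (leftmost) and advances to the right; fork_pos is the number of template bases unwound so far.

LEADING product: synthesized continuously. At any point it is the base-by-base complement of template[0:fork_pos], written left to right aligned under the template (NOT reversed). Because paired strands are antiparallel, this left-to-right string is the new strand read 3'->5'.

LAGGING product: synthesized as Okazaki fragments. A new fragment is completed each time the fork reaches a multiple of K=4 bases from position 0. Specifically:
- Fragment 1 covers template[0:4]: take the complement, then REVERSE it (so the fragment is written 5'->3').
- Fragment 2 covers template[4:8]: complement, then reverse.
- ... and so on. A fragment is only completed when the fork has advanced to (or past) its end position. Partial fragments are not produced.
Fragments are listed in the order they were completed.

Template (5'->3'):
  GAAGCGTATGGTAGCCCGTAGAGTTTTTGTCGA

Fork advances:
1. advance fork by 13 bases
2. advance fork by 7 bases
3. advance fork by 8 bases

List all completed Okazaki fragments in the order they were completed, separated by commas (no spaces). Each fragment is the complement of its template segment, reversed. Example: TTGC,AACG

Answer: CTTC,TACG,ACCA,GGCT,TACG,ACTC,AAAA

Derivation:
Step 1: advance 13 -> fork_pos = 0 + 13 = 13. Reached multiple(s) of 4: 4, 8, 12 -> fragments 1-3 completed (3 total).
Step 2: advance 7 -> fork_pos = 13 + 7 = 20. Reached multiple(s) of 4: 16, 20 -> fragments 4-5 completed (5 total).
Step 3: advance 8 -> fork_pos = 20 + 8 = 28. Reached multiple(s) of 4: 24, 28 -> fragments 6-7 completed (7 total).
Final fork_pos = 28, so 7 fragment(s) are complete. Build each: template segment -> complement -> reverse.
Fragment 1: template[0:4] = GAAG -> complement CTTC -> reversed CTTC
Fragment 2: template[4:8] = CGTA -> complement GCAT -> reversed TACG
Fragment 3: template[8:12] = TGGT -> complement ACCA -> reversed ACCA
Fragment 4: template[12:16] = AGCC -> complement TCGG -> reversed GGCT
Fragment 5: template[16:20] = CGTA -> complement GCAT -> reversed TACG
Fragment 6: template[20:24] = GAGT -> complement CTCA -> reversed ACTC
Fragment 7: template[24:28] = TTTT -> complement AAAA -> reversed AAAA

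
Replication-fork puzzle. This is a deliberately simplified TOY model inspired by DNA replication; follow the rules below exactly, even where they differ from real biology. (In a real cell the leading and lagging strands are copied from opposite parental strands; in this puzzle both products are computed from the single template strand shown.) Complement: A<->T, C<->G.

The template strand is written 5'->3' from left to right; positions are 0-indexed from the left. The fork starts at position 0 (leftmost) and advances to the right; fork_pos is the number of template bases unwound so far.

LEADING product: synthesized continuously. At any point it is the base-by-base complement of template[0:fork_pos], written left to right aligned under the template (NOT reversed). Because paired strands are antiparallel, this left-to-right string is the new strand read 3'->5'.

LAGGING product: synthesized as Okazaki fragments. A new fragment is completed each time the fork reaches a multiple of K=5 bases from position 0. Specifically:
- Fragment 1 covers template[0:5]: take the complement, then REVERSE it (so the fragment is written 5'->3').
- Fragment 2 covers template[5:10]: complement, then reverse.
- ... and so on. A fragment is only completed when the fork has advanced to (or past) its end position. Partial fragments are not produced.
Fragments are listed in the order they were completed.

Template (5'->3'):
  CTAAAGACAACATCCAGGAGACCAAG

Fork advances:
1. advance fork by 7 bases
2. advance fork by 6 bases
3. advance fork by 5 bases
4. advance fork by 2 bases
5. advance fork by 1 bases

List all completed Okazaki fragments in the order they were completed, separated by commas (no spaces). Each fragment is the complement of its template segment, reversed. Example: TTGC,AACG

Step 1: advance 7 -> fork_pos = 0 + 7 = 7. Reached multiple(s) of 5: 5 -> fragment 1 completed (1 total).
Step 2: advance 6 -> fork_pos = 7 + 6 = 13. Reached multiple(s) of 5: 10 -> fragment 2 completed (2 total).
Step 3: advance 5 -> fork_pos = 13 + 5 = 18. Reached multiple(s) of 5: 15 -> fragment 3 completed (3 total).
Step 4: advance 2 -> fork_pos = 18 + 2 = 20. Reached multiple(s) of 5: 20 -> fragment 4 completed (4 total).
Step 5: advance 1 -> fork_pos = 20 + 1 = 21. Next multiple of 5 is 25 (not reached); still 4 fragment(s).
Final fork_pos = 21, so 4 fragment(s) are complete. Build each: template segment -> complement -> reverse.
Fragment 1: template[0:5] = CTAAA -> complement GATTT -> reversed TTTAG
Fragment 2: template[5:10] = GACAA -> complement CTGTT -> reversed TTGTC
Fragment 3: template[10:15] = CATCC -> complement GTAGG -> reversed GGATG
Fragment 4: template[15:20] = AGGAG -> complement TCCTC -> reversed CTCCT

Answer: TTTAG,TTGTC,GGATG,CTCCT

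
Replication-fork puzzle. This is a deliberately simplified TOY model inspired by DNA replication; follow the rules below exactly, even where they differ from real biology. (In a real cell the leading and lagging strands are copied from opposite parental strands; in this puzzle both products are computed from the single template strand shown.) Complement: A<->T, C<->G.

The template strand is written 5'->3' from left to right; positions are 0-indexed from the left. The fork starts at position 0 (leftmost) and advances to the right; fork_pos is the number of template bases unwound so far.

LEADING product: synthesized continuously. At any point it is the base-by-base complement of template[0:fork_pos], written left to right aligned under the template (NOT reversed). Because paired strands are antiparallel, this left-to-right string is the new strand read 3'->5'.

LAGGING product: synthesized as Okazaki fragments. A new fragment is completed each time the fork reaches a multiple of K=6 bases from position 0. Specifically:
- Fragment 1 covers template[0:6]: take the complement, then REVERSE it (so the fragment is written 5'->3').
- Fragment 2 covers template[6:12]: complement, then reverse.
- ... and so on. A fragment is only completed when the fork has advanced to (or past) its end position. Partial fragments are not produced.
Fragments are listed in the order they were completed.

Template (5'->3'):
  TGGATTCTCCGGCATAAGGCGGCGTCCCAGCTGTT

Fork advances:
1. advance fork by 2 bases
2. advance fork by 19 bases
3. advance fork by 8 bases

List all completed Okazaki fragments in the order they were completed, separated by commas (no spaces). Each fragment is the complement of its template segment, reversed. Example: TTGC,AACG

Answer: AATCCA,CCGGAG,CTTATG,CGCCGC

Derivation:
Step 1: advance 2 -> fork_pos = 0 + 2 = 2. Next multiple of 6 is 6 (not reached); still 0 fragment(s).
Step 2: advance 19 -> fork_pos = 2 + 19 = 21. Reached multiple(s) of 6: 6, 12, 18 -> fragments 1-3 completed (3 total).
Step 3: advance 8 -> fork_pos = 21 + 8 = 29. Reached multiple(s) of 6: 24 -> fragment 4 completed (4 total).
Final fork_pos = 29, so 4 fragment(s) are complete. Build each: template segment -> complement -> reverse.
Fragment 1: template[0:6] = TGGATT -> complement ACCTAA -> reversed AATCCA
Fragment 2: template[6:12] = CTCCGG -> complement GAGGCC -> reversed CCGGAG
Fragment 3: template[12:18] = CATAAG -> complement GTATTC -> reversed CTTATG
Fragment 4: template[18:24] = GCGGCG -> complement CGCCGC -> reversed CGCCGC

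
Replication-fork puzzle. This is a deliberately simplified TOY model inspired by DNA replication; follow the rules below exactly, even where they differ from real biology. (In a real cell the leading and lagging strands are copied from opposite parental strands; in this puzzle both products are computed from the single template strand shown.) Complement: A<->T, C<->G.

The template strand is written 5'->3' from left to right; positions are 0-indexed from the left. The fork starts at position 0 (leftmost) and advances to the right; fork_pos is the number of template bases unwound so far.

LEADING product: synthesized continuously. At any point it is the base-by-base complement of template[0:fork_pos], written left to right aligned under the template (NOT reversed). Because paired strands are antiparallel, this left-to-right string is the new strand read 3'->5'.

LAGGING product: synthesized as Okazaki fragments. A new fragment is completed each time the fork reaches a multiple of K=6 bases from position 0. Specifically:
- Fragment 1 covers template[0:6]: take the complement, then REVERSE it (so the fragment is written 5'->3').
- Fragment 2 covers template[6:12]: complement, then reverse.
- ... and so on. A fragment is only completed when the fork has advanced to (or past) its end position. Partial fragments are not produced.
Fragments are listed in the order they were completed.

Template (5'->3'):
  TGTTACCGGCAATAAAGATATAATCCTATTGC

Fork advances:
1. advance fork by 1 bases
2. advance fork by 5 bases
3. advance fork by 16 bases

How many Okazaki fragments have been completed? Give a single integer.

Step 1: advance 1 -> fork_pos = 0 + 1 = 1. Next multiple of 6 is 6 (not reached); still 0 fragment(s).
Step 2: advance 5 -> fork_pos = 1 + 5 = 6. Reached multiple(s) of 6: 6 -> fragment 1 completed (1 total).
Step 3: advance 16 -> fork_pos = 6 + 16 = 22. Reached multiple(s) of 6: 12, 18 -> fragments 2-3 completed (3 total).
Check: final fork_pos = 22; the multiples of 6 that are <= 22 are 6..18 -> 22 // 6 = 3 completed fragment(s).

Answer: 3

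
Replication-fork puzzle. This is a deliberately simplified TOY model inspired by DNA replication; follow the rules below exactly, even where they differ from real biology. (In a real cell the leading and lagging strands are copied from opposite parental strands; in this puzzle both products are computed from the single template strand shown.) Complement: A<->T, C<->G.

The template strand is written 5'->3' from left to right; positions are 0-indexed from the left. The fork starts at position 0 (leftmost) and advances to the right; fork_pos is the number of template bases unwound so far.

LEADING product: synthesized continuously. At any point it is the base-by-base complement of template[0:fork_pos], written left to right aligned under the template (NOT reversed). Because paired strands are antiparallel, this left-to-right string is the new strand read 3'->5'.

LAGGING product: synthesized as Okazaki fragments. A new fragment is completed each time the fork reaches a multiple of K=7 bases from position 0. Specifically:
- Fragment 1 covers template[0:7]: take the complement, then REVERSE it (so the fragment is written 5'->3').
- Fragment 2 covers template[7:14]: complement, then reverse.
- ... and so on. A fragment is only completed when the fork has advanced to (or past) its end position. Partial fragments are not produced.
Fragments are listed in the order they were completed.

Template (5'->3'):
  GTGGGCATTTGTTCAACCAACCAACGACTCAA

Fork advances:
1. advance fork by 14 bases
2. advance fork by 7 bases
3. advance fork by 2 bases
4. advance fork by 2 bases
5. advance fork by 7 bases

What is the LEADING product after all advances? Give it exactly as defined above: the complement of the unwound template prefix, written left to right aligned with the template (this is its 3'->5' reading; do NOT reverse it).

Step 1: advance 14 -> fork_pos = 0 + 14 = 14.
Step 2: advance 7 -> fork_pos = 14 + 7 = 21.
Step 3: advance 2 -> fork_pos = 21 + 2 = 23.
Step 4: advance 2 -> fork_pos = 23 + 2 = 25.
Step 5: advance 7 -> fork_pos = 25 + 7 = 32.
Unwound prefix: template[0:32] = GTGGGCATTTGTTCAACCAACCAACGACTCAA
Complement it base by base (A<->T, C<->G), keeping left-to-right order:
  [0:5] GTGGG -> CACCC
  [5:10] CATTT -> GTAAA
  [10:15] GTTCA -> CAAGT
  [15:20] ACCAA -> TGGTT
  [20:25] CCAAC -> GGTTG
  [25:30] GACTC -> CTGAG
  [30:32] AA -> TT
Concatenate: CACCCGTAAACAAGTTGGTTGGTTGCTGAGTT (length 32; written aligned with the template, i.e. 3'->5').

Answer: CACCCGTAAACAAGTTGGTTGGTTGCTGAGTT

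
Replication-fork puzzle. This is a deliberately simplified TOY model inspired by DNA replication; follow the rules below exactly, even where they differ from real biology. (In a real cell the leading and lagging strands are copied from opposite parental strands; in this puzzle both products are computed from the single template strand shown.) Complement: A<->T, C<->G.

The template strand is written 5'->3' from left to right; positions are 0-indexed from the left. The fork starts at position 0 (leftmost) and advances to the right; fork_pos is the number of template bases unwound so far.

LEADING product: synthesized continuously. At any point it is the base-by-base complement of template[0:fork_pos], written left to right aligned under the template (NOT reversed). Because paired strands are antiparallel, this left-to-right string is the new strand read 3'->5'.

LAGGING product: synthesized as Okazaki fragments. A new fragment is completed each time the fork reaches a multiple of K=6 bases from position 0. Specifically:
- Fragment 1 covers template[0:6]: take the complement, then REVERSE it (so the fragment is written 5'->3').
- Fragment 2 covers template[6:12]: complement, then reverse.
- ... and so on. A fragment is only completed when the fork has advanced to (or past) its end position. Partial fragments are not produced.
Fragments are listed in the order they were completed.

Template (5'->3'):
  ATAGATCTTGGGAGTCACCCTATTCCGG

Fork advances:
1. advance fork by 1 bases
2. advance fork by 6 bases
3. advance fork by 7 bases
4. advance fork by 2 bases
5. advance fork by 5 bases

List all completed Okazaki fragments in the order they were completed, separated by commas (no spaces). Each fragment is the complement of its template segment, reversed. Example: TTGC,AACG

Answer: ATCTAT,CCCAAG,GTGACT

Derivation:
Step 1: advance 1 -> fork_pos = 0 + 1 = 1. Next multiple of 6 is 6 (not reached); still 0 fragment(s).
Step 2: advance 6 -> fork_pos = 1 + 6 = 7. Reached multiple(s) of 6: 6 -> fragment 1 completed (1 total).
Step 3: advance 7 -> fork_pos = 7 + 7 = 14. Reached multiple(s) of 6: 12 -> fragment 2 completed (2 total).
Step 4: advance 2 -> fork_pos = 14 + 2 = 16. Next multiple of 6 is 18 (not reached); still 2 fragment(s).
Step 5: advance 5 -> fork_pos = 16 + 5 = 21. Reached multiple(s) of 6: 18 -> fragment 3 completed (3 total).
Final fork_pos = 21, so 3 fragment(s) are complete. Build each: template segment -> complement -> reverse.
Fragment 1: template[0:6] = ATAGAT -> complement TATCTA -> reversed ATCTAT
Fragment 2: template[6:12] = CTTGGG -> complement GAACCC -> reversed CCCAAG
Fragment 3: template[12:18] = AGTCAC -> complement TCAGTG -> reversed GTGACT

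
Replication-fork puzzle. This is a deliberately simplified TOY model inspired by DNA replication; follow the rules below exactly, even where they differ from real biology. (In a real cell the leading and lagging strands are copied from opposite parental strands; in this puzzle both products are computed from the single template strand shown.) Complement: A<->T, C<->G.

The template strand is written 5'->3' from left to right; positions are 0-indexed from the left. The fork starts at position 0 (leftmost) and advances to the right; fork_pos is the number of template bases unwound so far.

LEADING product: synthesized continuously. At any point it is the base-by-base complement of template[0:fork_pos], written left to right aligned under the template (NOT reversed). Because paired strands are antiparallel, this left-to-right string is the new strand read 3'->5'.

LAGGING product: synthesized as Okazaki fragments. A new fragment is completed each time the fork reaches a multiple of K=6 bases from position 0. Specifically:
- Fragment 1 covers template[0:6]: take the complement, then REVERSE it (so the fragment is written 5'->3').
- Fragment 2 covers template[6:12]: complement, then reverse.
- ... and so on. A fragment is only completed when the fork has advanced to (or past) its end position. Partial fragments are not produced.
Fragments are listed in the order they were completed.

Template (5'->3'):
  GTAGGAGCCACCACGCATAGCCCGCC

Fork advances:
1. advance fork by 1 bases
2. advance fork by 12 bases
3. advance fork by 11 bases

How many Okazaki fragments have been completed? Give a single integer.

Step 1: advance 1 -> fork_pos = 0 + 1 = 1. Next multiple of 6 is 6 (not reached); still 0 fragment(s).
Step 2: advance 12 -> fork_pos = 1 + 12 = 13. Reached multiple(s) of 6: 6, 12 -> fragments 1-2 completed (2 total).
Step 3: advance 11 -> fork_pos = 13 + 11 = 24. Reached multiple(s) of 6: 18, 24 -> fragments 3-4 completed (4 total).
Check: final fork_pos = 24; the multiples of 6 that are <= 24 are 6..24 -> 24 // 6 = 4 completed fragment(s).

Answer: 4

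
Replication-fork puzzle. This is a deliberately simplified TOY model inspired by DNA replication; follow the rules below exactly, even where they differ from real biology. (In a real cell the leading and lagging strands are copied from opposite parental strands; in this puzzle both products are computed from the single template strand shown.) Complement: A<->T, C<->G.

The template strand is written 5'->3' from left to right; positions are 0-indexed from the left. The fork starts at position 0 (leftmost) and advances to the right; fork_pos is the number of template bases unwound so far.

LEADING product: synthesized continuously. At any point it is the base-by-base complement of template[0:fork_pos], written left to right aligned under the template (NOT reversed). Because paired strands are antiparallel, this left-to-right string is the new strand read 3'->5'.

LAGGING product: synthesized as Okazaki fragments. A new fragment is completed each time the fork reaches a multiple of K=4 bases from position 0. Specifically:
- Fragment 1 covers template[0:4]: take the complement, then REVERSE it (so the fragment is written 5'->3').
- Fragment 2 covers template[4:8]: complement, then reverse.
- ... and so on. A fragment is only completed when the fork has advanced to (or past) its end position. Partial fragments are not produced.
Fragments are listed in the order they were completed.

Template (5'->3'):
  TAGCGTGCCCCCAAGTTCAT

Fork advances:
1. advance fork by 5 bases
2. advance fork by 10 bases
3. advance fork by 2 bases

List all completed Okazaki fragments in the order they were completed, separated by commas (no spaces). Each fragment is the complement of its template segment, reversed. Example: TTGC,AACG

Step 1: advance 5 -> fork_pos = 0 + 5 = 5. Reached multiple(s) of 4: 4 -> fragment 1 completed (1 total).
Step 2: advance 10 -> fork_pos = 5 + 10 = 15. Reached multiple(s) of 4: 8, 12 -> fragments 2-3 completed (3 total).
Step 3: advance 2 -> fork_pos = 15 + 2 = 17. Reached multiple(s) of 4: 16 -> fragment 4 completed (4 total).
Final fork_pos = 17, so 4 fragment(s) are complete. Build each: template segment -> complement -> reverse.
Fragment 1: template[0:4] = TAGC -> complement ATCG -> reversed GCTA
Fragment 2: template[4:8] = GTGC -> complement CACG -> reversed GCAC
Fragment 3: template[8:12] = CCCC -> complement GGGG -> reversed GGGG
Fragment 4: template[12:16] = AAGT -> complement TTCA -> reversed ACTT

Answer: GCTA,GCAC,GGGG,ACTT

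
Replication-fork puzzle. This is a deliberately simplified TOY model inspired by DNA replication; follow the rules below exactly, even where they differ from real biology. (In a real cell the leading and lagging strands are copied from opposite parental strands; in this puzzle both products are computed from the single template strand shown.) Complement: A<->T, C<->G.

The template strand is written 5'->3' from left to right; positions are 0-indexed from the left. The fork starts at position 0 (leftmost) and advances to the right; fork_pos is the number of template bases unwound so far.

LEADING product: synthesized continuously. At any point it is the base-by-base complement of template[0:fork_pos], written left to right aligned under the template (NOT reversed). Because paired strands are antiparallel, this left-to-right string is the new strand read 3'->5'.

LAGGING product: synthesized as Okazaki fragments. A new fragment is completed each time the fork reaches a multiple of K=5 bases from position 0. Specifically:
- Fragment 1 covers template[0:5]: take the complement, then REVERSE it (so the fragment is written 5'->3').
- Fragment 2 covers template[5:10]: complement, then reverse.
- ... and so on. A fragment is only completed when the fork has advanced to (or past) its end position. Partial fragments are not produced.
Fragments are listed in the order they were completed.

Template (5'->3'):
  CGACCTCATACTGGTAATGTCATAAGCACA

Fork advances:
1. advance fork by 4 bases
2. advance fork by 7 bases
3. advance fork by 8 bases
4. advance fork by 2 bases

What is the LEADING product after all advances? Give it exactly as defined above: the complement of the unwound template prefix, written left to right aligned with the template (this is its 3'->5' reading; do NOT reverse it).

Step 1: advance 4 -> fork_pos = 0 + 4 = 4.
Step 2: advance 7 -> fork_pos = 4 + 7 = 11.
Step 3: advance 8 -> fork_pos = 11 + 8 = 19.
Step 4: advance 2 -> fork_pos = 19 + 2 = 21.
Unwound prefix: template[0:21] = CGACCTCATACTGGTAATGTC
Complement it base by base (A<->T, C<->G), keeping left-to-right order:
  [0:5] CGACC -> GCTGG
  [5:10] TCATA -> AGTAT
  [10:15] CTGGT -> GACCA
  [15:20] AATGT -> TTACA
  [20:21] C -> G
Concatenate: GCTGGAGTATGACCATTACAG (length 21; written aligned with the template, i.e. 3'->5').

Answer: GCTGGAGTATGACCATTACAG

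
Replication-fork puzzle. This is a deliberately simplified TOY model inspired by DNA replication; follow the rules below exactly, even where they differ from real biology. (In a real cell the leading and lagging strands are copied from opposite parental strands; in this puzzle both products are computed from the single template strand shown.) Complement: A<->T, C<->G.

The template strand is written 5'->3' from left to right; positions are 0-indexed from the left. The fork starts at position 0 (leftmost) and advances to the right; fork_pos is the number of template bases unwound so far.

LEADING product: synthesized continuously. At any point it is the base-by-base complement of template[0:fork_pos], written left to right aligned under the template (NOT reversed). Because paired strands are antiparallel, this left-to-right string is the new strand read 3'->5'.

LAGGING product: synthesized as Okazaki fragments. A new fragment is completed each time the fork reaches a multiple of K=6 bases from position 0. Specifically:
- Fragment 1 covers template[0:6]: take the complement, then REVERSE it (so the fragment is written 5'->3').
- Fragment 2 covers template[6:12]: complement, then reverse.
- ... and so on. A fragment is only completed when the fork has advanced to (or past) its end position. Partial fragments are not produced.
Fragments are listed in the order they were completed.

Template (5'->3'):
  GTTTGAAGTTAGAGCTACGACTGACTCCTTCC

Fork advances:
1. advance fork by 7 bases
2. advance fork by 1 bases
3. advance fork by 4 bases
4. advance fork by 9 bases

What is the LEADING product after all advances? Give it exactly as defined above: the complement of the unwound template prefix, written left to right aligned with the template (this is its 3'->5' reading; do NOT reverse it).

Answer: CAAACTTCAATCTCGATGCTG

Derivation:
Step 1: advance 7 -> fork_pos = 0 + 7 = 7.
Step 2: advance 1 -> fork_pos = 7 + 1 = 8.
Step 3: advance 4 -> fork_pos = 8 + 4 = 12.
Step 4: advance 9 -> fork_pos = 12 + 9 = 21.
Unwound prefix: template[0:21] = GTTTGAAGTTAGAGCTACGAC
Complement it base by base (A<->T, C<->G), keeping left-to-right order:
  [0:5] GTTTG -> CAAAC
  [5:10] AAGTT -> TTCAA
  [10:15] AGAGC -> TCTCG
  [15:20] TACGA -> ATGCT
  [20:21] C -> G
Concatenate: CAAACTTCAATCTCGATGCTG (length 21; written aligned with the template, i.e. 3'->5').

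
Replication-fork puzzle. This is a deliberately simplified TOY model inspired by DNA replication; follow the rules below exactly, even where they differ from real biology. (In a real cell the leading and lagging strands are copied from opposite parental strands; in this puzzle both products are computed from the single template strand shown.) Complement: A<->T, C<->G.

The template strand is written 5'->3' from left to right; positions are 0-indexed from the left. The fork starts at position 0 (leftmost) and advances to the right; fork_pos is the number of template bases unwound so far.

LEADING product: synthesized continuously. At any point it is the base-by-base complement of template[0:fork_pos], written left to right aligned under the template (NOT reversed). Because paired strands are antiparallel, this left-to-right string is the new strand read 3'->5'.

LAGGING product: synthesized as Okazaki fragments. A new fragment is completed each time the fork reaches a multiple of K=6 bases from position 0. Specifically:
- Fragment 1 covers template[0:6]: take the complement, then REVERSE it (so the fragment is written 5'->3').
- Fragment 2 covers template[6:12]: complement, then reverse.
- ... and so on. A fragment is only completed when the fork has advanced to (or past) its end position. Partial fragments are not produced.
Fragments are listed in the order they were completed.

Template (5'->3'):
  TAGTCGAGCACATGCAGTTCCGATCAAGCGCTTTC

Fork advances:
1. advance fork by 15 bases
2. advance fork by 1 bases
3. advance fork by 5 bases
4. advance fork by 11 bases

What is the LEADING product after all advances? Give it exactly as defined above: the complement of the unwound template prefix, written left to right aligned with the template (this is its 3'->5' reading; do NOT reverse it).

Step 1: advance 15 -> fork_pos = 0 + 15 = 15.
Step 2: advance 1 -> fork_pos = 15 + 1 = 16.
Step 3: advance 5 -> fork_pos = 16 + 5 = 21.
Step 4: advance 11 -> fork_pos = 21 + 11 = 32.
Unwound prefix: template[0:32] = TAGTCGAGCACATGCAGTTCCGATCAAGCGCT
Complement it base by base (A<->T, C<->G), keeping left-to-right order:
  [0:5] TAGTC -> ATCAG
  [5:10] GAGCA -> CTCGT
  [10:15] CATGC -> GTACG
  [15:20] AGTTC -> TCAAG
  [20:25] CGATC -> GCTAG
  [25:30] AAGCG -> TTCGC
  [30:32] CT -> GA
Concatenate: ATCAGCTCGTGTACGTCAAGGCTAGTTCGCGA (length 32; written aligned with the template, i.e. 3'->5').

Answer: ATCAGCTCGTGTACGTCAAGGCTAGTTCGCGA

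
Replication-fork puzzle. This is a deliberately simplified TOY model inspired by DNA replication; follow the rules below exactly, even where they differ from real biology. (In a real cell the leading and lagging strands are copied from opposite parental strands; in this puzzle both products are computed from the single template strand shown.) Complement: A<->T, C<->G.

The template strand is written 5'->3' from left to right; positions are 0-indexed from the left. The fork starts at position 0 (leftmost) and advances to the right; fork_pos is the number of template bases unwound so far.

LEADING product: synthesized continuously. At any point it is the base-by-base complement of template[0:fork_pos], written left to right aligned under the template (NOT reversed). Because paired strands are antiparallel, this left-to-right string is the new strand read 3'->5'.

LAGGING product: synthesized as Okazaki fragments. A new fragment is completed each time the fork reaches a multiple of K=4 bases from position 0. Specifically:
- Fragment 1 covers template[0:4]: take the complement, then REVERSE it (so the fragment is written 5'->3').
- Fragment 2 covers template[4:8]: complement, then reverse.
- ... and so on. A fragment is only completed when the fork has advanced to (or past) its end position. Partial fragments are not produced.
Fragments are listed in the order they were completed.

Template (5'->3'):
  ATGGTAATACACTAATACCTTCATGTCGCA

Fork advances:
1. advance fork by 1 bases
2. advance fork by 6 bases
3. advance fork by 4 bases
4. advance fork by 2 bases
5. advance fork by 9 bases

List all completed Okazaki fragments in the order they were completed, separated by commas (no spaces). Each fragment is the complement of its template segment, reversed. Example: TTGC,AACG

Answer: CCAT,ATTA,GTGT,ATTA,AGGT

Derivation:
Step 1: advance 1 -> fork_pos = 0 + 1 = 1. Next multiple of 4 is 4 (not reached); still 0 fragment(s).
Step 2: advance 6 -> fork_pos = 1 + 6 = 7. Reached multiple(s) of 4: 4 -> fragment 1 completed (1 total).
Step 3: advance 4 -> fork_pos = 7 + 4 = 11. Reached multiple(s) of 4: 8 -> fragment 2 completed (2 total).
Step 4: advance 2 -> fork_pos = 11 + 2 = 13. Reached multiple(s) of 4: 12 -> fragment 3 completed (3 total).
Step 5: advance 9 -> fork_pos = 13 + 9 = 22. Reached multiple(s) of 4: 16, 20 -> fragments 4-5 completed (5 total).
Final fork_pos = 22, so 5 fragment(s) are complete. Build each: template segment -> complement -> reverse.
Fragment 1: template[0:4] = ATGG -> complement TACC -> reversed CCAT
Fragment 2: template[4:8] = TAAT -> complement ATTA -> reversed ATTA
Fragment 3: template[8:12] = ACAC -> complement TGTG -> reversed GTGT
Fragment 4: template[12:16] = TAAT -> complement ATTA -> reversed ATTA
Fragment 5: template[16:20] = ACCT -> complement TGGA -> reversed AGGT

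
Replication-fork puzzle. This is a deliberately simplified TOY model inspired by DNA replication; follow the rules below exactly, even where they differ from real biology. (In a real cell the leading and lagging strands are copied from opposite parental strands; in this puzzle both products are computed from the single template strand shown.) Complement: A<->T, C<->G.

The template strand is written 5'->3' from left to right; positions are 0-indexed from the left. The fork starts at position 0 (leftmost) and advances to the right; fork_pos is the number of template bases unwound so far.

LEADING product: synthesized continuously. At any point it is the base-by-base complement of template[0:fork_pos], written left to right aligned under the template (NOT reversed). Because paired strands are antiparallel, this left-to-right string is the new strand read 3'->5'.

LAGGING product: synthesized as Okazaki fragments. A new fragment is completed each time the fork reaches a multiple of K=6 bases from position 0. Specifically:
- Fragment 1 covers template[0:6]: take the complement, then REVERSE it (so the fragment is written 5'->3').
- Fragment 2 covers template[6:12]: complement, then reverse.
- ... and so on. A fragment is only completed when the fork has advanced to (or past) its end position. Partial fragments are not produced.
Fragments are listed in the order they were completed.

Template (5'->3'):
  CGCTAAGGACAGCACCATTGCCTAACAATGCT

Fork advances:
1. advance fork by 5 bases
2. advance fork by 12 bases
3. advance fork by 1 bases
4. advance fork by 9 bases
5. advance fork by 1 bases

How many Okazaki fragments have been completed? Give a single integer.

Step 1: advance 5 -> fork_pos = 0 + 5 = 5. Next multiple of 6 is 6 (not reached); still 0 fragment(s).
Step 2: advance 12 -> fork_pos = 5 + 12 = 17. Reached multiple(s) of 6: 6, 12 -> fragments 1-2 completed (2 total).
Step 3: advance 1 -> fork_pos = 17 + 1 = 18. Reached multiple(s) of 6: 18 -> fragment 3 completed (3 total).
Step 4: advance 9 -> fork_pos = 18 + 9 = 27. Reached multiple(s) of 6: 24 -> fragment 4 completed (4 total).
Step 5: advance 1 -> fork_pos = 27 + 1 = 28. Next multiple of 6 is 30 (not reached); still 4 fragment(s).
Check: final fork_pos = 28; the multiples of 6 that are <= 28 are 6..24 -> 28 // 6 = 4 completed fragment(s).

Answer: 4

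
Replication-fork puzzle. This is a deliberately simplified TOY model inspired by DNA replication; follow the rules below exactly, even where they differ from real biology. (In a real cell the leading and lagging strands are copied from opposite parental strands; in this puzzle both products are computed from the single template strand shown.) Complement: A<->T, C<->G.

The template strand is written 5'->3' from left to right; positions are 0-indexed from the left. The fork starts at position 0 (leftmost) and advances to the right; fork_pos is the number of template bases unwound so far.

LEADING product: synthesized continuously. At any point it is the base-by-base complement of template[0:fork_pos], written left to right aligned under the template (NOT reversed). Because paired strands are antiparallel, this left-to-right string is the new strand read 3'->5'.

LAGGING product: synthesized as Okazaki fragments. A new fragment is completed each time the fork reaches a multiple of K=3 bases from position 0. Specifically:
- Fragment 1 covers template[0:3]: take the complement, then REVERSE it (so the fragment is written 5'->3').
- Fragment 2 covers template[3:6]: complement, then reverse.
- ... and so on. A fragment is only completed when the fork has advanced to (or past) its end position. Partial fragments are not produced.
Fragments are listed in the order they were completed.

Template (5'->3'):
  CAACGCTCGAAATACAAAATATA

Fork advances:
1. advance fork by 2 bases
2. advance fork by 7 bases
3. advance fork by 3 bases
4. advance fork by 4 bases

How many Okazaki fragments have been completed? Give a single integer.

Answer: 5

Derivation:
Step 1: advance 2 -> fork_pos = 0 + 2 = 2. Next multiple of 3 is 3 (not reached); still 0 fragment(s).
Step 2: advance 7 -> fork_pos = 2 + 7 = 9. Reached multiple(s) of 3: 3, 6, 9 -> fragments 1-3 completed (3 total).
Step 3: advance 3 -> fork_pos = 9 + 3 = 12. Reached multiple(s) of 3: 12 -> fragment 4 completed (4 total).
Step 4: advance 4 -> fork_pos = 12 + 4 = 16. Reached multiple(s) of 3: 15 -> fragment 5 completed (5 total).
Check: final fork_pos = 16; the multiples of 3 that are <= 16 are 3..15 -> 16 // 3 = 5 completed fragment(s).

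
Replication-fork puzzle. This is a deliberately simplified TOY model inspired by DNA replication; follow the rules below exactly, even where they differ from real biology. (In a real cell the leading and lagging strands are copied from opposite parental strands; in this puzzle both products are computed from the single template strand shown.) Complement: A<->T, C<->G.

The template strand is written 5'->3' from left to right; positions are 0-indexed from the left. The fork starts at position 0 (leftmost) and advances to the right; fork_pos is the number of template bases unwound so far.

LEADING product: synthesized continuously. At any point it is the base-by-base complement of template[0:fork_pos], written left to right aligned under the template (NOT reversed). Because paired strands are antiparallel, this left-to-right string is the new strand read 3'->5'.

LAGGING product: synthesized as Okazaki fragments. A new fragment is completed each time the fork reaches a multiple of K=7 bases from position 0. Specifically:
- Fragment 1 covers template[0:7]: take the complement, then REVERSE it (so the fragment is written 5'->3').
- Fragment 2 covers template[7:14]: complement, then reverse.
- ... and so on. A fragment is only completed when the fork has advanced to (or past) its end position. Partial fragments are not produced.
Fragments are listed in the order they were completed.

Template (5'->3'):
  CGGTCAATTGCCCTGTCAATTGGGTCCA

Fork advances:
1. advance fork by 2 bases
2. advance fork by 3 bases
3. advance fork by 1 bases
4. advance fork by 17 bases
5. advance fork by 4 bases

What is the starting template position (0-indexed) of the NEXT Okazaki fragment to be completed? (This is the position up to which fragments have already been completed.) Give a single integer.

Answer: 21

Derivation:
Step 1: advance 2 -> fork_pos = 0 + 2 = 2. Next multiple of 7 is 7 (not reached); still 0 fragment(s).
Step 2: advance 3 -> fork_pos = 2 + 3 = 5. Next multiple of 7 is 7 (not reached); still 0 fragment(s).
Step 3: advance 1 -> fork_pos = 5 + 1 = 6. Next multiple of 7 is 7 (not reached); still 0 fragment(s).
Step 4: advance 17 -> fork_pos = 6 + 17 = 23. Reached multiple(s) of 7: 7, 14, 21 -> fragments 1-3 completed (3 total).
Step 5: advance 4 -> fork_pos = 23 + 4 = 27. Next multiple of 7 is 28 (not reached); still 3 fragment(s).
3 fragment(s) completed, covering template[0:21] (3 x 7 = 21). The next fragment, fragment 4, covers template[21:28], so it starts at position 21.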